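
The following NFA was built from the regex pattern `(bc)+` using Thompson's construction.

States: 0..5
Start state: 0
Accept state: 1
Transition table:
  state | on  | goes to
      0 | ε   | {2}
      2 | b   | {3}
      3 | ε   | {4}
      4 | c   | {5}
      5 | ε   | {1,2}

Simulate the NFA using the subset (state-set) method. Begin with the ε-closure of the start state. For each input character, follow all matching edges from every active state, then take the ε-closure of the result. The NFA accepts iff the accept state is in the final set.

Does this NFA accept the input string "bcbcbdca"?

initial (ε-close {0}): {0,2}
'b' @ 1: {3,4}
'c' @ 2: {1,2,5}  (accept∈set)
'b' @ 3: {3,4}
'c' @ 4: {1,2,5}  (accept∈set)
'b' @ 5: {3,4}
'd' @ 6: {}  — dead — no transitions
rest 'ca' ignored (set empty)
end set {} — state 1 not in

Answer: REJECT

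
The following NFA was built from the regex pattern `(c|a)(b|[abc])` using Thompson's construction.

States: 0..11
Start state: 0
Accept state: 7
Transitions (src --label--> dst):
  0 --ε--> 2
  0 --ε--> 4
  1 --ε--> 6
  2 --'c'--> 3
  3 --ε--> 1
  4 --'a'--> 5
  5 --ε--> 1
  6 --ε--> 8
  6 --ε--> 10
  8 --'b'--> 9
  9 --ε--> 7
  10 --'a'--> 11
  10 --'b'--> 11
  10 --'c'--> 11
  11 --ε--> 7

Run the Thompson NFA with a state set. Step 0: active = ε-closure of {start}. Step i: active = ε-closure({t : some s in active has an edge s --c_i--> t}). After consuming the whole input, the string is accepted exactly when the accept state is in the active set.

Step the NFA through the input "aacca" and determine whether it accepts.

Answer: REJECT

Steps:
start: ε-closure({0}) = {0,2,4}
'a' @ 1: {1,5,6,8,10}
'a' @ 2: {7,11}  (accept∈set)
'c' @ 3: {}  — dead — no transitions
rest 'ca' ignored (set empty)
end set {} — state 7 not in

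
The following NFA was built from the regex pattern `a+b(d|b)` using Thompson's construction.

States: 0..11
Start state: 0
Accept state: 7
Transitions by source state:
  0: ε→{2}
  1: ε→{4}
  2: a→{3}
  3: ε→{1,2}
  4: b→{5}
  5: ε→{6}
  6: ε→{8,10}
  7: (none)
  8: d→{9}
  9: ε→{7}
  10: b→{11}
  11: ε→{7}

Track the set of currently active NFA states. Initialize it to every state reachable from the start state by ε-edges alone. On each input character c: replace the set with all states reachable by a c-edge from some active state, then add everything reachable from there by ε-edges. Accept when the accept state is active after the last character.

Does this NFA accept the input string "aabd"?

Answer: ACCEPT

Trace:
initial (ε-close {0}): {0,2}
'a' @ 1: {1,2,3,4}
'a' @ 2: {1,2,3,4}
'b' @ 3: {5,6,8,10}
'd' @ 4: {7,9}  ✓accept
final: {7,9}; accept 7 in set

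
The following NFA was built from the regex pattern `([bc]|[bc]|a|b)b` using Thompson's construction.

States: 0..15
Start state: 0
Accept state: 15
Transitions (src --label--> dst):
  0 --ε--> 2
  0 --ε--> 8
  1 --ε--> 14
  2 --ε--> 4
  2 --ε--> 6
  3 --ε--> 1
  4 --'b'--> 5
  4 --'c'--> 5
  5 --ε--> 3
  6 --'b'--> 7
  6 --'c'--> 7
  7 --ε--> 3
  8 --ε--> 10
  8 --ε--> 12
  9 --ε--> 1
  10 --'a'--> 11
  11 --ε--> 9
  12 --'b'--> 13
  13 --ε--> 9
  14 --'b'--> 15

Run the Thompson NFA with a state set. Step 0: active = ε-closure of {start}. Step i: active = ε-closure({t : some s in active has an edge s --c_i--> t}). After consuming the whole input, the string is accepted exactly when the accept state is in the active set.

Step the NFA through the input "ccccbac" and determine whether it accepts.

Answer: REJECT

Trace:
start: ε-closure({0}) = {0,2,4,6,8,10,12}
'c' @ 1: {1,3,5,7,14}
'c' @ 2: {}  — dead — no transitions
rest 'ccbac' ignored (set empty)
end set {} — state 15 not in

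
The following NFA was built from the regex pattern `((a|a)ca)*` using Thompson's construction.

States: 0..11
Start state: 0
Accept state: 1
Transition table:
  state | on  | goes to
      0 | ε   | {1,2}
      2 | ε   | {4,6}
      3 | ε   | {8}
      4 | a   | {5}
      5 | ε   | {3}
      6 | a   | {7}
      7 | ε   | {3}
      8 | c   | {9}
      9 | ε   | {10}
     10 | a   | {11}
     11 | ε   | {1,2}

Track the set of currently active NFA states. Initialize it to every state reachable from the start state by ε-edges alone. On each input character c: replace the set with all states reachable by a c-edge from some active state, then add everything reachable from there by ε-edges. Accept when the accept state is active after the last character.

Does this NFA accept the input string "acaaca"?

start: ε-closure({0}) = {0,1,2,4,6}
'a' @ 1: {3,5,7,8}
'c' @ 2: {9,10}
'a' @ 3: {1,2,4,6,11}  ✓accept
'a' @ 4: {3,5,7,8}
'c' @ 5: {9,10}
'a' @ 6: {1,2,4,6,11}  ✓accept
end set {1,2,4,6,11} — state 1 in

Answer: ACCEPT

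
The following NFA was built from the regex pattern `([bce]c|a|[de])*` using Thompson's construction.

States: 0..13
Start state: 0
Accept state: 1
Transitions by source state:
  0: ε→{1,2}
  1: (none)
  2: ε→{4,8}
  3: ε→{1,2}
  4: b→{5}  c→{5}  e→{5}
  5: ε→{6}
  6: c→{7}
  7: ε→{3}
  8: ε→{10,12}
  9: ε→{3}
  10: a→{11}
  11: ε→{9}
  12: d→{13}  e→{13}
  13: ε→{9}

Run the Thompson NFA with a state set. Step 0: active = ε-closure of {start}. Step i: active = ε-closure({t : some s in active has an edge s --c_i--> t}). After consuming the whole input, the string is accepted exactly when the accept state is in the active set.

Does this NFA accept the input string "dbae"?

start: ε-closure({0}) = {0,1,2,4,8,10,12}
'd' @ 1: {1,2,3,4,8,9,10,12,13}  (accept∈set)
'b' @ 2: {5,6}
'a' @ 3: {}  — no active states
rest 'e' ignored (set empty)
after full input: {}  (accept=1 not in)

Answer: REJECT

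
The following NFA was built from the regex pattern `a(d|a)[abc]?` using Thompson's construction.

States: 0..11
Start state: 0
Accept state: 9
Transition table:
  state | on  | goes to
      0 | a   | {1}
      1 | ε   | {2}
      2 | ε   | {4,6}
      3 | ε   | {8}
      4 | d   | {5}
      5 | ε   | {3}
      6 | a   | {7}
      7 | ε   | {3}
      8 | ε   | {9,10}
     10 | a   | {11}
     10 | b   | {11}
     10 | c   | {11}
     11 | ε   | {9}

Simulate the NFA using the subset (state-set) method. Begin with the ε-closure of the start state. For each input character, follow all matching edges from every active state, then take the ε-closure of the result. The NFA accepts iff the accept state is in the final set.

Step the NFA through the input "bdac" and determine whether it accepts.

start: ε-closure({0}) = {0}
'b' @ 1: {}  — state set empty
rest 'dac' ignored (set empty)
end set {} — state 9 not in

Answer: REJECT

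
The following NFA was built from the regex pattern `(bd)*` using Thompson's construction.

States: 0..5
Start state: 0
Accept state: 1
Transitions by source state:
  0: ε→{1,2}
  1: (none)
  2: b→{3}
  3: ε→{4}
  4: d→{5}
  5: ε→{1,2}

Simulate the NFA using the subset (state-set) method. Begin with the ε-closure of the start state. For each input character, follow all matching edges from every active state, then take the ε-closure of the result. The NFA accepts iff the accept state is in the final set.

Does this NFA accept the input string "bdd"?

start: ε-closure({0}) = {0,1,2}
'b' @ 1: {3,4}
'd' @ 2: {1,2,5}  [accepting]
'd' @ 3: {}  — no active states
final: {}; accept 1 not in set

Answer: REJECT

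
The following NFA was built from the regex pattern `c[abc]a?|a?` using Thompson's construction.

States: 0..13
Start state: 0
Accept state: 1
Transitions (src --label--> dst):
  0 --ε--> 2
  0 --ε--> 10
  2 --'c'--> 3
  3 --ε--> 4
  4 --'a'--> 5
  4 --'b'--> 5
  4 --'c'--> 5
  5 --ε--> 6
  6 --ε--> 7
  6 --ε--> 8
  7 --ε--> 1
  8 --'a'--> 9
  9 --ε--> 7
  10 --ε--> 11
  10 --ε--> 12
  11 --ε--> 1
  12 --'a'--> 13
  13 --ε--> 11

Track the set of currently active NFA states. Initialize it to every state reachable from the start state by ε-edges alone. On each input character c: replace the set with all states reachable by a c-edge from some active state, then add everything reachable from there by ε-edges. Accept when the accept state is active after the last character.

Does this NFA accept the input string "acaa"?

S₀ = ε-closure({0}) = {0,1,2,10,11,12}
'a' @ 1: {1,11,13}  (accept∈set)
'c' @ 2: {}  — state set empty
rest 'aa' ignored (set empty)
after full input: {}  (accept=1 not in)

Answer: REJECT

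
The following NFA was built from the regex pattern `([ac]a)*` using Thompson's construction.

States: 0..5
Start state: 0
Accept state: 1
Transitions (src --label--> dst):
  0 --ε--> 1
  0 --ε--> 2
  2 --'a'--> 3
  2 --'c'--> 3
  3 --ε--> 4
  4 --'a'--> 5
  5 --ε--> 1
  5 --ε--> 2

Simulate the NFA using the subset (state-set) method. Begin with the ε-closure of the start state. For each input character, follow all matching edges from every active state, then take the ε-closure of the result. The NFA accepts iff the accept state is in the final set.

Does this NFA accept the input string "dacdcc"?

start: ε-closure({0}) = {0,1,2}
'd' @ 1: {}  — dead — no transitions
rest 'acdcc' ignored (set empty)
after full input: {}  (accept=1 not in)

Answer: REJECT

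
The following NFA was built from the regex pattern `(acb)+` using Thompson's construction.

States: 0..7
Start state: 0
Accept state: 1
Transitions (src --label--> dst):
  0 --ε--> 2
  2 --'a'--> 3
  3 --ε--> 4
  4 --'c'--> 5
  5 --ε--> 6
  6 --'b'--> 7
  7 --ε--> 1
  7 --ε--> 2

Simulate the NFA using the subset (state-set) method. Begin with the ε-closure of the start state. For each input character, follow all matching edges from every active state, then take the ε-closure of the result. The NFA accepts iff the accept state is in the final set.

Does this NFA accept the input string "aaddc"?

start: ε-closure({0}) = {0,2}
'a' @ 1: {3,4}
'a' @ 2: {}  — state set empty
rest 'ddc' ignored (set empty)
final: {}; accept 1 not in set

Answer: REJECT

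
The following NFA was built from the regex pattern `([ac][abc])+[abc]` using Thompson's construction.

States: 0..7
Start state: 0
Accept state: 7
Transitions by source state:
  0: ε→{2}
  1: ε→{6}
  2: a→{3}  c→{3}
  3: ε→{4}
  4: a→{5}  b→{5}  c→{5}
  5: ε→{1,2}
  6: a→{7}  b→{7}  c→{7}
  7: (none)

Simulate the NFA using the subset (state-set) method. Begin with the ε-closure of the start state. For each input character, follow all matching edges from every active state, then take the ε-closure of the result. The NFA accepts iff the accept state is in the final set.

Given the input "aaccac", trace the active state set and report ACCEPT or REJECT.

start: ε-closure({0}) = {0,2}
'a' @ 1: {3,4}
'a' @ 2: {1,2,5,6}
'c' @ 3: {3,4,7}  ✓accept
'c' @ 4: {1,2,5,6}
'a' @ 5: {3,4,7}  ✓accept
'c' @ 6: {1,2,5,6}
end set {1,2,5,6} — state 7 not in

Answer: REJECT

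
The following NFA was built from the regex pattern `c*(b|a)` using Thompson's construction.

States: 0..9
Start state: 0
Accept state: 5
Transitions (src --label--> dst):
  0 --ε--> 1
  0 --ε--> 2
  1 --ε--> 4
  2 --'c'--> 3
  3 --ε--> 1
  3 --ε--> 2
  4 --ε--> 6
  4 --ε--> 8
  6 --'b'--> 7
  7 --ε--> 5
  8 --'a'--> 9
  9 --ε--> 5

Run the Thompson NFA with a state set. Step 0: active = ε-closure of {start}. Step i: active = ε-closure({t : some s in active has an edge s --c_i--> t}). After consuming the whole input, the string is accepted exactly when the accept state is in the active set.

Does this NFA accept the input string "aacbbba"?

Answer: REJECT

Trace:
S₀ = ε-closure({0}) = {0,1,2,4,6,8}
'a' @ 1: {5,9}  [accepting]
'a' @ 2: {}  — dead — no transitions
rest 'cbbba' ignored (set empty)
after full input: {}  (accept=5 not in)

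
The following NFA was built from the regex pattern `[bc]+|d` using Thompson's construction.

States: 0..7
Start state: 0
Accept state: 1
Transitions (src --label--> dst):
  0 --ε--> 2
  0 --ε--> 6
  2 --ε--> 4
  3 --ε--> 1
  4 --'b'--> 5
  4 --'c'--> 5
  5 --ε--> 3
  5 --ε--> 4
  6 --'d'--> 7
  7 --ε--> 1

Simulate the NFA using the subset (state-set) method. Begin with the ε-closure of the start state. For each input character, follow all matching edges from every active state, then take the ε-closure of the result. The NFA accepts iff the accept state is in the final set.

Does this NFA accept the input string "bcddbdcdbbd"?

S₀ = ε-closure({0}) = {0,2,4,6}
'b' @ 1: {1,3,4,5}  [accepting]
'c' @ 2: {1,3,4,5}  [accepting]
'd' @ 3: {}  — state set empty
rest 'dbdcdbbd' ignored (set empty)
final: {}; accept 1 not in set

Answer: REJECT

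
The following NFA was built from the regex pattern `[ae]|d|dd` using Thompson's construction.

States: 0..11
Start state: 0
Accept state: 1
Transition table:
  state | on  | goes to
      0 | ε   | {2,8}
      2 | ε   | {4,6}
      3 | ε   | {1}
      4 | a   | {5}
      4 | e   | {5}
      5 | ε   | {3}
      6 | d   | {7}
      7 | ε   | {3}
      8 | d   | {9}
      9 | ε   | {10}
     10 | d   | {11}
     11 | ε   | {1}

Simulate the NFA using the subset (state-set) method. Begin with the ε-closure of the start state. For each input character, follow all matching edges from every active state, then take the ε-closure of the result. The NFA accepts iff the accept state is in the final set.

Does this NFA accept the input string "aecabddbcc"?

Answer: REJECT

Steps:
initial (ε-close {0}): {0,2,4,6,8}
'a' @ 1: {1,3,5}  ✓accept
'e' @ 2: {}  — state set empty
rest 'cabddbcc' ignored (set empty)
after full input: {}  (accept=1 not in)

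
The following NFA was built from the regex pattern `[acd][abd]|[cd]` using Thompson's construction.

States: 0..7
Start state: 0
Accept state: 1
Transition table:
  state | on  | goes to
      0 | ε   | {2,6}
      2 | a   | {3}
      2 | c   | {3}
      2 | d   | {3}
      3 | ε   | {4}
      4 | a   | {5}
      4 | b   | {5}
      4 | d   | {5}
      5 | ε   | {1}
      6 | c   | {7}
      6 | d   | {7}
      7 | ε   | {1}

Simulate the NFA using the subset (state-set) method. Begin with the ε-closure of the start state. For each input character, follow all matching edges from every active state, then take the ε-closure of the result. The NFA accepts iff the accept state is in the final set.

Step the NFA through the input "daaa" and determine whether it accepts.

S₀ = ε-closure({0}) = {0,2,6}
'd' @ 1: {1,3,4,7}  [accepting]
'a' @ 2: {1,5}  [accepting]
'a' @ 3: {}  — state set empty
rest 'a' ignored (set empty)
after full input: {}  (accept=1 not in)

Answer: REJECT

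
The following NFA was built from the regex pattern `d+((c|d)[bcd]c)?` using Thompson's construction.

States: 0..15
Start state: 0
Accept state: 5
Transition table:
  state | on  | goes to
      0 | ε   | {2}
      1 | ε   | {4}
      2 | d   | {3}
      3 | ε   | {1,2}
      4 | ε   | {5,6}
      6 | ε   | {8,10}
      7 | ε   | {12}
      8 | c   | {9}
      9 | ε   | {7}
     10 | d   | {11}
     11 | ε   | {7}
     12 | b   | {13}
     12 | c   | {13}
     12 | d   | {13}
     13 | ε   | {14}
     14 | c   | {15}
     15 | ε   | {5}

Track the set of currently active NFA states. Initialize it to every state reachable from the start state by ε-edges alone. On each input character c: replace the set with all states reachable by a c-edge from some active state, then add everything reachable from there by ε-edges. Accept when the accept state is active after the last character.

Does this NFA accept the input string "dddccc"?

Answer: ACCEPT

Trace:
S₀ = ε-closure({0}) = {0,2}
'd' @ 1: {1,2,3,4,5,6,8,10}  (accept∈set)
'd' @ 2: {1,2,3,4,5,6,7,8,10,11,12}  (accept∈set)
'd' @ 3: {1,2,3,4,5,6,7,8,10,11,12,13,14}  (accept∈set)
'c' @ 4: {5,7,9,12,13,14,15}  (accept∈set)
'c' @ 5: {5,13,14,15}  (accept∈set)
'c' @ 6: {5,15}  (accept∈set)
after full input: {5,15}  (accept=5 in)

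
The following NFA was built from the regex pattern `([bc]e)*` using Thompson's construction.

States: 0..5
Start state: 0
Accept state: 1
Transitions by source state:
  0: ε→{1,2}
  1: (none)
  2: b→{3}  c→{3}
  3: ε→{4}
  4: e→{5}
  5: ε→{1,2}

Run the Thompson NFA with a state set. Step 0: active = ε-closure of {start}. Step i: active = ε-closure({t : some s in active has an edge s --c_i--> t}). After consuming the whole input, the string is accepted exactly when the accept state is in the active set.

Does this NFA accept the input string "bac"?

Answer: REJECT

Derivation:
start: ε-closure({0}) = {0,1,2}
'b' @ 1: {3,4}
'a' @ 2: {}  — state set empty
rest 'c' ignored (set empty)
end set {} — state 1 not in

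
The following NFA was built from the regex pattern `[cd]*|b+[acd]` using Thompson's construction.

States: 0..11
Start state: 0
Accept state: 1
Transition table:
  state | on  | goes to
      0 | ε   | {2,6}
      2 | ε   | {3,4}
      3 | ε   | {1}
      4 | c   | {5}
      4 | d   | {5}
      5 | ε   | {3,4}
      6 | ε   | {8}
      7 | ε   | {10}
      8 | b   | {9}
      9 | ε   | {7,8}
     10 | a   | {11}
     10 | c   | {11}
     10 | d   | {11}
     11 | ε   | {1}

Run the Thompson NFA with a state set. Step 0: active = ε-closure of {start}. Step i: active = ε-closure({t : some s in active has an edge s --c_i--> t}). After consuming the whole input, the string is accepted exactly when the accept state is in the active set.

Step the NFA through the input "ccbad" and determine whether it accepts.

S₀ = ε-closure({0}) = {0,1,2,3,4,6,8}
'c' @ 1: {1,3,4,5}  [accepting]
'c' @ 2: {1,3,4,5}  [accepting]
'b' @ 3: {}  — no active states
rest 'ad' ignored (set empty)
end set {} — state 1 not in

Answer: REJECT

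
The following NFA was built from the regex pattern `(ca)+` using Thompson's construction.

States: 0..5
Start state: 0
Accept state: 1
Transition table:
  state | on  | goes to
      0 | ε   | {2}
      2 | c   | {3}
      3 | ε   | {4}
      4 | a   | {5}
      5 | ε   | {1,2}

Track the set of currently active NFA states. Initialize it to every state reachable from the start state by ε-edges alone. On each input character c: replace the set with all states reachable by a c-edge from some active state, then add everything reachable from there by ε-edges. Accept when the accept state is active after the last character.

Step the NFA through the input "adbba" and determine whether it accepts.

initial (ε-close {0}): {0,2}
'a' @ 1: {}  — dead — no transitions
rest 'dbba' ignored (set empty)
end set {} — state 1 not in

Answer: REJECT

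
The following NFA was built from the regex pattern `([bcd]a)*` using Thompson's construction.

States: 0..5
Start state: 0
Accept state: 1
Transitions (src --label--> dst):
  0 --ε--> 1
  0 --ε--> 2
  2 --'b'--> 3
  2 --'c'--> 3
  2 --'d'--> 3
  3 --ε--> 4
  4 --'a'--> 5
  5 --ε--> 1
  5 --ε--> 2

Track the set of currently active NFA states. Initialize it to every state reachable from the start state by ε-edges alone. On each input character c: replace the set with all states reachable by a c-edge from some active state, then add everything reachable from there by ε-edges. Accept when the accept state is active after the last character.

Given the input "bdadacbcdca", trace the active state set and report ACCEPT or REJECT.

S₀ = ε-closure({0}) = {0,1,2}
'b' @ 1: {3,4}
'd' @ 2: {}  — no active states
rest 'adacbcdca' ignored (set empty)
end set {} — state 1 not in

Answer: REJECT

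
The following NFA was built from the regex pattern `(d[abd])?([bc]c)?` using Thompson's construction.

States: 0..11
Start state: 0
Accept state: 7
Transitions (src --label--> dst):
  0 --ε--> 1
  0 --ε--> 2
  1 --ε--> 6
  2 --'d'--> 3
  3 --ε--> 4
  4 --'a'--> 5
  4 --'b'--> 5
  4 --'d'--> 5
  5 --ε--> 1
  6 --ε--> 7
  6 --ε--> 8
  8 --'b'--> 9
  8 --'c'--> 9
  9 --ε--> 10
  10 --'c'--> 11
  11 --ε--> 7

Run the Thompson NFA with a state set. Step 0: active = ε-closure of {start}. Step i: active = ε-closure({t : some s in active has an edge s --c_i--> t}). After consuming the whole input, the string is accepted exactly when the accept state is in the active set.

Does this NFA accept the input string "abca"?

initial (ε-close {0}): {0,1,2,6,7,8}
'a' @ 1: {}  — state set empty
rest 'bca' ignored (set empty)
final: {}; accept 7 not in set

Answer: REJECT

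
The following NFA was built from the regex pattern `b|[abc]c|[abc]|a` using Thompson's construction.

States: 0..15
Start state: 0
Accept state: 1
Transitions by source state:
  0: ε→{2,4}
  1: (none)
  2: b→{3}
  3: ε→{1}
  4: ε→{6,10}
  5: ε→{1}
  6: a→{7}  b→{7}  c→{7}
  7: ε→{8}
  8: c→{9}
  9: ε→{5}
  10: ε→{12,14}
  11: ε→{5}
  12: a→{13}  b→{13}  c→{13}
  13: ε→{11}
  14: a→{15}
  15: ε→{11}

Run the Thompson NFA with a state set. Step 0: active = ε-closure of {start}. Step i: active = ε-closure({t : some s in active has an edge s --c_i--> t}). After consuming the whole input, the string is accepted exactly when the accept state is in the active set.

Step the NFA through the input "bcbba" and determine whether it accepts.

initial (ε-close {0}): {0,2,4,6,10,12,14}
'b' @ 1: {1,3,5,7,8,11,13}  ✓accept
'c' @ 2: {1,5,9}  ✓accept
'b' @ 3: {}  — no active states
rest 'ba' ignored (set empty)
final: {}; accept 1 not in set

Answer: REJECT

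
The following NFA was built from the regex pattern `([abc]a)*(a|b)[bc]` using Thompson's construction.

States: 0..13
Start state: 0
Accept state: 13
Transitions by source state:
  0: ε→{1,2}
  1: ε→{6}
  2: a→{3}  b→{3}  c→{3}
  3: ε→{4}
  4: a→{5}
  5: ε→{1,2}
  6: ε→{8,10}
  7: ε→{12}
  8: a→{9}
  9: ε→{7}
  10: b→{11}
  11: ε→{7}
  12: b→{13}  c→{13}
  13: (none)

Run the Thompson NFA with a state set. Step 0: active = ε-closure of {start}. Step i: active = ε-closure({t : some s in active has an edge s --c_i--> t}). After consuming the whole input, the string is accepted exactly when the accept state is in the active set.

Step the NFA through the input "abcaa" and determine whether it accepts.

Answer: REJECT

Derivation:
initial (ε-close {0}): {0,1,2,6,8,10}
'a' @ 1: {3,4,7,9,12}
'b' @ 2: {13}  (accept∈set)
'c' @ 3: {}  — state set empty
rest 'aa' ignored (set empty)
final: {}; accept 13 not in set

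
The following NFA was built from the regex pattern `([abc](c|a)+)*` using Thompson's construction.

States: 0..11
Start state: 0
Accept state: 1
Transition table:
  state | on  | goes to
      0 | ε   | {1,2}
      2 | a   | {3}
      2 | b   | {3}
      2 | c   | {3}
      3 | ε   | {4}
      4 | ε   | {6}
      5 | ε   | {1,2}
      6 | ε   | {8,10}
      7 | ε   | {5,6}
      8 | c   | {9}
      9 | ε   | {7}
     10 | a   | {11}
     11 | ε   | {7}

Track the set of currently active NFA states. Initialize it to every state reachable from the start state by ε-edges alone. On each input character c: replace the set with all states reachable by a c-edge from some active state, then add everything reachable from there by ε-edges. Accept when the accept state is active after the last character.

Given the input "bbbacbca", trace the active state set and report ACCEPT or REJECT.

Answer: REJECT

Derivation:
start: ε-closure({0}) = {0,1,2}
'b' @ 1: {3,4,6,8,10}
'b' @ 2: {}  — state set empty
rest 'bacbca' ignored (set empty)
end set {} — state 1 not in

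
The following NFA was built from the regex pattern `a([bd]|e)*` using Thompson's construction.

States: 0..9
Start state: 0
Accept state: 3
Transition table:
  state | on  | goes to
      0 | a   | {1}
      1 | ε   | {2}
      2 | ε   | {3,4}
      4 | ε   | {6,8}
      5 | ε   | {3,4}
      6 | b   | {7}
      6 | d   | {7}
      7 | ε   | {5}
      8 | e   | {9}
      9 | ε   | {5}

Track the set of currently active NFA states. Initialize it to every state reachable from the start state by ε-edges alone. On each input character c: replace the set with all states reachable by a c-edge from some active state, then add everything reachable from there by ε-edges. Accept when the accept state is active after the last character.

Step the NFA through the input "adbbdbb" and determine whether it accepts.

S₀ = ε-closure({0}) = {0}
'a' @ 1: {1,2,3,4,6,8}  (accept∈set)
'd' @ 2: {3,4,5,6,7,8}  (accept∈set)
'b' @ 3: {3,4,5,6,7,8}  (accept∈set)
'b' @ 4: {3,4,5,6,7,8}  (accept∈set)
'd' @ 5: {3,4,5,6,7,8}  (accept∈set)
'b' @ 6: {3,4,5,6,7,8}  (accept∈set)
'b' @ 7: {3,4,5,6,7,8}  (accept∈set)
after full input: {3,4,5,6,7,8}  (accept=3 in)

Answer: ACCEPT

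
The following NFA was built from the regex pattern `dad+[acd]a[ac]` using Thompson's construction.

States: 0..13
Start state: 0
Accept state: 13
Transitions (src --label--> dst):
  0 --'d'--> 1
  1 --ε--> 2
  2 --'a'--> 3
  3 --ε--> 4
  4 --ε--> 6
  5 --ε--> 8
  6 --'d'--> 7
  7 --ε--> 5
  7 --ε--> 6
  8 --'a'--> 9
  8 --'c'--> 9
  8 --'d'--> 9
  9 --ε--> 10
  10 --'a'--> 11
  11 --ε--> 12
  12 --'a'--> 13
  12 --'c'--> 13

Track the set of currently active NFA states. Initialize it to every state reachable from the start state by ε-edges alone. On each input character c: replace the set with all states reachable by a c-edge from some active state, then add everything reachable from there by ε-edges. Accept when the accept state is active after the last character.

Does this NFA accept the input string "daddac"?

Answer: ACCEPT

Trace:
initial (ε-close {0}): {0}
'd' @ 1: {1,2}
'a' @ 2: {3,4,6}
'd' @ 3: {5,6,7,8}
'd' @ 4: {5,6,7,8,9,10}
'a' @ 5: {9,10,11,12}
'c' @ 6: {13}  [accepting]
end set {13} — state 13 in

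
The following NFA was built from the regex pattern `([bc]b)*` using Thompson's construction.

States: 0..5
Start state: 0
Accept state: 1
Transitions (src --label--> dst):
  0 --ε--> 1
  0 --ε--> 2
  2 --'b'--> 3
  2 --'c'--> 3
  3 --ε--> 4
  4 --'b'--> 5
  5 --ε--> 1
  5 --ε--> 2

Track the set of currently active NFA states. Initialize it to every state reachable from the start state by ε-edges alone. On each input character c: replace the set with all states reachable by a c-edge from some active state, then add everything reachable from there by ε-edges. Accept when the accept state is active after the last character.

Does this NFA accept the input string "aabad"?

S₀ = ε-closure({0}) = {0,1,2}
'a' @ 1: {}  — no active states
rest 'abad' ignored (set empty)
end set {} — state 1 not in

Answer: REJECT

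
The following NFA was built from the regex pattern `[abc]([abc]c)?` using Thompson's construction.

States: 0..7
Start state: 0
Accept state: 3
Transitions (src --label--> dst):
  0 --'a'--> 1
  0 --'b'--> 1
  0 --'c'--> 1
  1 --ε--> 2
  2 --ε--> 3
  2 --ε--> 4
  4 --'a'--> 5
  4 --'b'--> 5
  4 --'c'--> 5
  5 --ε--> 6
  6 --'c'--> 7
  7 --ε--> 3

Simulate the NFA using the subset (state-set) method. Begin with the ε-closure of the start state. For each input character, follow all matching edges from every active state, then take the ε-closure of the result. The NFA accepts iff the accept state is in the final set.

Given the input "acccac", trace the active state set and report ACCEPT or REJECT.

Answer: REJECT

Steps:
start: ε-closure({0}) = {0}
'a' @ 1: {1,2,3,4}  ✓accept
'c' @ 2: {5,6}
'c' @ 3: {3,7}  ✓accept
'c' @ 4: {}  — state set empty
rest 'ac' ignored (set empty)
after full input: {}  (accept=3 not in)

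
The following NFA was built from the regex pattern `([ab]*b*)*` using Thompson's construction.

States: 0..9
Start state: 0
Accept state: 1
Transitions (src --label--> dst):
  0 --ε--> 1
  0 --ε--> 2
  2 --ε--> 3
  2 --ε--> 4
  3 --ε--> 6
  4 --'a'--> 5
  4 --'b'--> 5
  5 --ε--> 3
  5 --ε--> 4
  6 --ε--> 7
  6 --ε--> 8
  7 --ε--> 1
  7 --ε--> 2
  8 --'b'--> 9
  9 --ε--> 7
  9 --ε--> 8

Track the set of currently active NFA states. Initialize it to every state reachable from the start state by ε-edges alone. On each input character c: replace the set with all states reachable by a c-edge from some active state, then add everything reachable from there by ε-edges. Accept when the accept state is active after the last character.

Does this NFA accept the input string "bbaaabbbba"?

Answer: ACCEPT

Steps:
S₀ = ε-closure({0}) = {0,1,2,3,4,6,7,8}
'b' @ 1: {1,2,3,4,5,6,7,8,9}  ✓accept
'b' @ 2: {1,2,3,4,5,6,7,8,9}  ✓accept
'a' @ 3: {1,2,3,4,5,6,7,8}  ✓accept
'a' @ 4: {1,2,3,4,5,6,7,8}  ✓accept
'a' @ 5: {1,2,3,4,5,6,7,8}  ✓accept
'b' @ 6: {1,2,3,4,5,6,7,8,9}  ✓accept
'b' @ 7: {1,2,3,4,5,6,7,8,9}  ✓accept
'b' @ 8: {1,2,3,4,5,6,7,8,9}  ✓accept
'b' @ 9: {1,2,3,4,5,6,7,8,9}  ✓accept
'a' @ 10: {1,2,3,4,5,6,7,8}  ✓accept
after full input: {1,2,3,4,5,6,7,8}  (accept=1 in)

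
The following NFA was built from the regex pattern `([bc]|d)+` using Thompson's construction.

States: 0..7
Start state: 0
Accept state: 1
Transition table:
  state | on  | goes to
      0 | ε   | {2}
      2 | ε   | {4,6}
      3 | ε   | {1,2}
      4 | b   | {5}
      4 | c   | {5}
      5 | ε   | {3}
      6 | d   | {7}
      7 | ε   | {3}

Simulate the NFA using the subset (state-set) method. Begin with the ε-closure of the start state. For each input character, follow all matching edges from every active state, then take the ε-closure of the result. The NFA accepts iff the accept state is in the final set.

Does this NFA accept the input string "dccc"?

Answer: ACCEPT

Trace:
initial (ε-close {0}): {0,2,4,6}
'd' @ 1: {1,2,3,4,6,7}  [accepting]
'c' @ 2: {1,2,3,4,5,6}  [accepting]
'c' @ 3: {1,2,3,4,5,6}  [accepting]
'c' @ 4: {1,2,3,4,5,6}  [accepting]
after full input: {1,2,3,4,5,6}  (accept=1 in)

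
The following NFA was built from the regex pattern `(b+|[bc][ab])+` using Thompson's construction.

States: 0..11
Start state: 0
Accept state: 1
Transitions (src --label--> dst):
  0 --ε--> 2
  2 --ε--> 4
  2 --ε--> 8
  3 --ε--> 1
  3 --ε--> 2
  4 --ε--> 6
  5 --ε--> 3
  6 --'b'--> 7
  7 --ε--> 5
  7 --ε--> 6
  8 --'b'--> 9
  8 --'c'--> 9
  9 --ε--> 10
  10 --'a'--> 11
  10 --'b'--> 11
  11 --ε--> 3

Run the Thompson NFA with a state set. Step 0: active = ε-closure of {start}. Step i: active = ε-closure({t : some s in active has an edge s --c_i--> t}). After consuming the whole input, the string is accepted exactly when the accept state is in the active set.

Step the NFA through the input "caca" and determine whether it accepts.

Answer: ACCEPT

Derivation:
S₀ = ε-closure({0}) = {0,2,4,6,8}
'c' @ 1: {9,10}
'a' @ 2: {1,2,3,4,6,8,11}  ✓accept
'c' @ 3: {9,10}
'a' @ 4: {1,2,3,4,6,8,11}  ✓accept
final: {1,2,3,4,6,8,11}; accept 1 in set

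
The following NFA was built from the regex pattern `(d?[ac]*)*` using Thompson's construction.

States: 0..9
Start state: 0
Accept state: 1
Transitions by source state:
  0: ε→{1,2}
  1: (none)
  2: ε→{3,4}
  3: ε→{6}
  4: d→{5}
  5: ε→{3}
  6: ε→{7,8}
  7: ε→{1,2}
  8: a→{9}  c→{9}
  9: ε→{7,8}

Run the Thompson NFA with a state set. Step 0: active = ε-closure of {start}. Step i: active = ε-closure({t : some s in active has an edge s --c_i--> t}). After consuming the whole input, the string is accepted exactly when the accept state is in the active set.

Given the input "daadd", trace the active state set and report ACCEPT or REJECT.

S₀ = ε-closure({0}) = {0,1,2,3,4,6,7,8}
'd' @ 1: {1,2,3,4,5,6,7,8}  ✓accept
'a' @ 2: {1,2,3,4,6,7,8,9}  ✓accept
'a' @ 3: {1,2,3,4,6,7,8,9}  ✓accept
'd' @ 4: {1,2,3,4,5,6,7,8}  ✓accept
'd' @ 5: {1,2,3,4,5,6,7,8}  ✓accept
after full input: {1,2,3,4,5,6,7,8}  (accept=1 in)

Answer: ACCEPT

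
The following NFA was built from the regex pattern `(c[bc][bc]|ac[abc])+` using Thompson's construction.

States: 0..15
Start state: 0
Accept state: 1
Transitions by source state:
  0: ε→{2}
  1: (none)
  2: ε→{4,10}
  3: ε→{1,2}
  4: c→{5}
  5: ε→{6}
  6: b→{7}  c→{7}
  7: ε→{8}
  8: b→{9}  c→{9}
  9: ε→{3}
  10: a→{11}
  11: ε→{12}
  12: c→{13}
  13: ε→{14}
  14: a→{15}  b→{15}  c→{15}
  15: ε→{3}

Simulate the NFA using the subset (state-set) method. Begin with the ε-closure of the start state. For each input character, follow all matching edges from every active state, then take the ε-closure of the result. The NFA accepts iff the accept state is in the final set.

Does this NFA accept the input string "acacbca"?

Answer: REJECT

Derivation:
start: ε-closure({0}) = {0,2,4,10}
'a' @ 1: {11,12}
'c' @ 2: {13,14}
'a' @ 3: {1,2,3,4,10,15}  ✓accept
'c' @ 4: {5,6}
'b' @ 5: {7,8}
'c' @ 6: {1,2,3,4,9,10}  ✓accept
'a' @ 7: {11,12}
after full input: {11,12}  (accept=1 not in)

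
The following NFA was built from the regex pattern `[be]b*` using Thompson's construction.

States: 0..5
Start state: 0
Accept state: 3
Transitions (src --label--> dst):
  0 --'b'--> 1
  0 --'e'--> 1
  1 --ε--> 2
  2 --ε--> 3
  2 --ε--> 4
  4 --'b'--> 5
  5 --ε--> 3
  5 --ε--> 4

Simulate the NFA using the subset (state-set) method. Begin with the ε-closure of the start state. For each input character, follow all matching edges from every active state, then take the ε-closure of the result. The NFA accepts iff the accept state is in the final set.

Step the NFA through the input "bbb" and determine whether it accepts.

S₀ = ε-closure({0}) = {0}
'b' @ 1: {1,2,3,4}  (accept∈set)
'b' @ 2: {3,4,5}  (accept∈set)
'b' @ 3: {3,4,5}  (accept∈set)
final: {3,4,5}; accept 3 in set

Answer: ACCEPT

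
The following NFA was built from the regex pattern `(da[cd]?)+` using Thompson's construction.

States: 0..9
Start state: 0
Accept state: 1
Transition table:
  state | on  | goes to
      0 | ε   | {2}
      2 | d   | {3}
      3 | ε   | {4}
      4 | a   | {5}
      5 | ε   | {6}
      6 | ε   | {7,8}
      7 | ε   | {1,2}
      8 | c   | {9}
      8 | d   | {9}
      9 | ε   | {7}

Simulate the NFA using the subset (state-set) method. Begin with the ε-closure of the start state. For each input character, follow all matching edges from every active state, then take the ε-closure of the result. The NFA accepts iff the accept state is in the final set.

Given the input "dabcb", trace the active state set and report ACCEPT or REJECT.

Answer: REJECT

Trace:
S₀ = ε-closure({0}) = {0,2}
'd' @ 1: {3,4}
'a' @ 2: {1,2,5,6,7,8}  (accept∈set)
'b' @ 3: {}  — no active states
rest 'cb' ignored (set empty)
after full input: {}  (accept=1 not in)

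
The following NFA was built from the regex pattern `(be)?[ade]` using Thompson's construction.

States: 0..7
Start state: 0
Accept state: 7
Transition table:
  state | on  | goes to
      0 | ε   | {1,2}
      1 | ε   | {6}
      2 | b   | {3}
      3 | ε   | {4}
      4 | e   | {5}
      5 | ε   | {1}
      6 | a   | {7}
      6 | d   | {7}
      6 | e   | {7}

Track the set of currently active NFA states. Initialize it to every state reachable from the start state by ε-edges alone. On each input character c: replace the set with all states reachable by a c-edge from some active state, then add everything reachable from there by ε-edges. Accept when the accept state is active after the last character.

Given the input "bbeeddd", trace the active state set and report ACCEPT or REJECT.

initial (ε-close {0}): {0,1,2,6}
'b' @ 1: {3,4}
'b' @ 2: {}  — no active states
rest 'eeddd' ignored (set empty)
after full input: {}  (accept=7 not in)

Answer: REJECT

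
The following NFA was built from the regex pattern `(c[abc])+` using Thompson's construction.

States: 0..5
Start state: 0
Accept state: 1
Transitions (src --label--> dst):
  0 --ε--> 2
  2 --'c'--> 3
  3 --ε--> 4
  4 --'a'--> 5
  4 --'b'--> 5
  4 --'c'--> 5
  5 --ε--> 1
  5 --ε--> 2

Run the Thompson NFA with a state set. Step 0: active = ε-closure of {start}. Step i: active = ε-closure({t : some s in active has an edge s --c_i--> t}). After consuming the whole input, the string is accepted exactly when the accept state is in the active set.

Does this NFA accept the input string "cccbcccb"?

start: ε-closure({0}) = {0,2}
'c' @ 1: {3,4}
'c' @ 2: {1,2,5}  [accepting]
'c' @ 3: {3,4}
'b' @ 4: {1,2,5}  [accepting]
'c' @ 5: {3,4}
'c' @ 6: {1,2,5}  [accepting]
'c' @ 7: {3,4}
'b' @ 8: {1,2,5}  [accepting]
after full input: {1,2,5}  (accept=1 in)

Answer: ACCEPT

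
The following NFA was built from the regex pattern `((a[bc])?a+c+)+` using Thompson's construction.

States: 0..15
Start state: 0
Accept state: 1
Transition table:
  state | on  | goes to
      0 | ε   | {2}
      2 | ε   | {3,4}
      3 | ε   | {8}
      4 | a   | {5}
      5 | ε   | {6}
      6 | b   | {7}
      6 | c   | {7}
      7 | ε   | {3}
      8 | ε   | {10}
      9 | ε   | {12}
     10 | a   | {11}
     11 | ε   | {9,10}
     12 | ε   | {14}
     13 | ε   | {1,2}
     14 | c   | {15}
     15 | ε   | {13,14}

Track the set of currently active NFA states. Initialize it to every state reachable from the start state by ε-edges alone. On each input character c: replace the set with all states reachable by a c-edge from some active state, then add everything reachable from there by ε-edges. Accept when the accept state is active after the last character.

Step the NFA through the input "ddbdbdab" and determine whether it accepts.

S₀ = ε-closure({0}) = {0,2,3,4,8,10}
'd' @ 1: {}  — dead — no transitions
rest 'dbdbdab' ignored (set empty)
after full input: {}  (accept=1 not in)

Answer: REJECT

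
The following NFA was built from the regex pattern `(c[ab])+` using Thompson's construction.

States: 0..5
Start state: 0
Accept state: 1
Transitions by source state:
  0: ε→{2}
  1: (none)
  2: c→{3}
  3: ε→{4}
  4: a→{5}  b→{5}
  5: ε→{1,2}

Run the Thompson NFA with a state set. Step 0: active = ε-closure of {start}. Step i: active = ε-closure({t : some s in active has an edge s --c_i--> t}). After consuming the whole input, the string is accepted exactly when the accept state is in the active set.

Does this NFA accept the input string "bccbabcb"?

Answer: REJECT

Trace:
S₀ = ε-closure({0}) = {0,2}
'b' @ 1: {}  — dead — no transitions
rest 'ccbabcb' ignored (set empty)
final: {}; accept 1 not in set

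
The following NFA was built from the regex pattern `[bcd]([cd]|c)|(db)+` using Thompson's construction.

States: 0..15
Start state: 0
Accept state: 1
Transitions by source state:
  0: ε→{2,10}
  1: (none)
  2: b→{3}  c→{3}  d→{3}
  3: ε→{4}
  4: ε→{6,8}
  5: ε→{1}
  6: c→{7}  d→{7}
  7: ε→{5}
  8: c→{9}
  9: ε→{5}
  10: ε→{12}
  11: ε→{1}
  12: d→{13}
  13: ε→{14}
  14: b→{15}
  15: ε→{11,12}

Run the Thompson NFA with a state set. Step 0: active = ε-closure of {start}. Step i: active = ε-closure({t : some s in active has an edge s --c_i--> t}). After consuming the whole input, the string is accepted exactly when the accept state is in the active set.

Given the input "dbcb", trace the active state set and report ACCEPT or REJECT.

Answer: REJECT

Steps:
S₀ = ε-closure({0}) = {0,2,10,12}
'd' @ 1: {3,4,6,8,13,14}
'b' @ 2: {1,11,12,15}  (accept∈set)
'c' @ 3: {}  — state set empty
rest 'b' ignored (set empty)
after full input: {}  (accept=1 not in)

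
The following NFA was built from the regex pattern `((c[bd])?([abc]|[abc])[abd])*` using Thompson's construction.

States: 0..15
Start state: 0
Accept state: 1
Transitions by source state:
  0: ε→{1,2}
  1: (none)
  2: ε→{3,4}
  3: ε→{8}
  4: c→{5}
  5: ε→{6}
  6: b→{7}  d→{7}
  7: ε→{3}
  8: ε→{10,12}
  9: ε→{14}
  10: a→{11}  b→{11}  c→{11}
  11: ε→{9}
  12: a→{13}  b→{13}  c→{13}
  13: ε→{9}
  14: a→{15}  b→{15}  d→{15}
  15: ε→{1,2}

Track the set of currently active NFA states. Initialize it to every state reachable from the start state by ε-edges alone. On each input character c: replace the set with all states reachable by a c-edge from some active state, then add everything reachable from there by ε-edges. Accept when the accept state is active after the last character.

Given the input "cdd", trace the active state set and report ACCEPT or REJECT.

start: ε-closure({0}) = {0,1,2,3,4,8,10,12}
'c' @ 1: {5,6,9,11,13,14}
'd' @ 2: {1,2,3,4,7,8,10,12,15}  [accepting]
'd' @ 3: {}  — state set empty
end set {} — state 1 not in

Answer: REJECT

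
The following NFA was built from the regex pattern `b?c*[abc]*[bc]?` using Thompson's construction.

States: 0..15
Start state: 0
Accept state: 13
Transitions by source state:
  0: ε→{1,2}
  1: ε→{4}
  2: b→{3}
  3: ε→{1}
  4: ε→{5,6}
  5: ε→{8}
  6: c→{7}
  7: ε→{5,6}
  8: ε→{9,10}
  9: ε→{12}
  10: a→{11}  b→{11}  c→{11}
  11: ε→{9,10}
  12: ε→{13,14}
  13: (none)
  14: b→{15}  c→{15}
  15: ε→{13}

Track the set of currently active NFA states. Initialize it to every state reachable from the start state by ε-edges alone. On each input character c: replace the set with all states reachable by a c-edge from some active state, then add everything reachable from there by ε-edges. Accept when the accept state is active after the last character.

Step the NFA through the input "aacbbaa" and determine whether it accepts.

Answer: ACCEPT

Trace:
start: ε-closure({0}) = {0,1,2,4,5,6,8,9,10,12,13,14}
'a' @ 1: {9,10,11,12,13,14}  ✓accept
'a' @ 2: {9,10,11,12,13,14}  ✓accept
'c' @ 3: {9,10,11,12,13,14,15}  ✓accept
'b' @ 4: {9,10,11,12,13,14,15}  ✓accept
'b' @ 5: {9,10,11,12,13,14,15}  ✓accept
'a' @ 6: {9,10,11,12,13,14}  ✓accept
'a' @ 7: {9,10,11,12,13,14}  ✓accept
after full input: {9,10,11,12,13,14}  (accept=13 in)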